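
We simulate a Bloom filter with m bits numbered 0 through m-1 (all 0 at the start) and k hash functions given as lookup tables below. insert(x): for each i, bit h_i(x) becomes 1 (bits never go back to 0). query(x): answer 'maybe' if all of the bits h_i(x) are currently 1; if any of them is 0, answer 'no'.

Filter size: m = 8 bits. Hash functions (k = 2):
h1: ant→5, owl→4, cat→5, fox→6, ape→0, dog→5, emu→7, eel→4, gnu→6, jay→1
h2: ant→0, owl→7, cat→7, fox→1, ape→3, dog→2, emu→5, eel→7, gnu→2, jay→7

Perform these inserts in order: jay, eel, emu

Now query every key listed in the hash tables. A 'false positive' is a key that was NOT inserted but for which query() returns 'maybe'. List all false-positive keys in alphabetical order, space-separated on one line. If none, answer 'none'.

Answer: cat owl

Derivation:
Start: bits=00000000
After insert 'jay': sets bits 1 7 -> bits=01000001
After insert 'eel': sets bits 4 7 -> bits=01001001
After insert 'emu': sets bits 5 7 -> bits=01001101
Not inserted: ant ape cat dog fox gnu owl — query each against bits=01001101:
query ant: checks bit0=0, bit5=1 (has a 0) -> no => not a false positive
query ape: checks bit0=0, bit3=0 (has a 0) -> no => not a false positive
query cat: checks bit5=1, bit7=1 (all 1) -> maybe => FALSE POSITIVE
query dog: checks bit2=0, bit5=1 (has a 0) -> no => not a false positive
query fox: checks bit1=1, bit6=0 (has a 0) -> no => not a false positive
query gnu: checks bit2=0, bit6=0 (has a 0) -> no => not a false positive
query owl: checks bit4=1, bit7=1 (all 1) -> maybe => FALSE POSITIVE
False positives (alphabetical): cat owl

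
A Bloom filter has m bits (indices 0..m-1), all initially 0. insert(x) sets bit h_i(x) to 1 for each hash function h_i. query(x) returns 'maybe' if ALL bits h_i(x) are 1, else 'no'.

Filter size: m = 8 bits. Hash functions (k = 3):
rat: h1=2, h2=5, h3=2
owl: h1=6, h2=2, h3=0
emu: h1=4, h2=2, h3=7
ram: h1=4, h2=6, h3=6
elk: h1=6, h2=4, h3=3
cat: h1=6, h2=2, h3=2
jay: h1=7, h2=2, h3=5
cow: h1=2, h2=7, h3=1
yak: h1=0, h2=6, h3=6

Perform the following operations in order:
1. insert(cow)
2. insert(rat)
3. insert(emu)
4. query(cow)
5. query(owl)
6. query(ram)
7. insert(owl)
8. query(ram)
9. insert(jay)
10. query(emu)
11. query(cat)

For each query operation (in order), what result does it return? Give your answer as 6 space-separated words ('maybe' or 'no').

Answer: maybe no no maybe maybe maybe

Derivation:
Start: bits=00000000
Op 1: insert cow -> sets bits 1 2 7 -> bits=01100001
Op 2: insert rat -> sets bits 2 5 -> bits=01100101
Op 3: insert emu -> sets bits 2 4 7 -> bits=01101101
Op 4: query cow -> checks bit1=1, bit2=1, bit7=1 (all 1) -> maybe
Op 5: query owl -> checks bit0=0, bit2=1, bit6=0 (has a 0) -> no
Op 6: query ram -> checks bit4=1, bit6=0 (has a 0) -> no
Op 7: insert owl -> sets bits 0 2 6 -> bits=11101111
Op 8: query ram -> checks bit4=1, bit6=1 (all 1) -> maybe
Op 9: insert jay -> sets bits 2 5 7 -> bits=11101111
Op 10: query emu -> checks bit2=1, bit4=1, bit7=1 (all 1) -> maybe
Op 11: query cat -> checks bit2=1, bit6=1 (all 1) -> maybe
Query results in order: maybe no no maybe maybe maybe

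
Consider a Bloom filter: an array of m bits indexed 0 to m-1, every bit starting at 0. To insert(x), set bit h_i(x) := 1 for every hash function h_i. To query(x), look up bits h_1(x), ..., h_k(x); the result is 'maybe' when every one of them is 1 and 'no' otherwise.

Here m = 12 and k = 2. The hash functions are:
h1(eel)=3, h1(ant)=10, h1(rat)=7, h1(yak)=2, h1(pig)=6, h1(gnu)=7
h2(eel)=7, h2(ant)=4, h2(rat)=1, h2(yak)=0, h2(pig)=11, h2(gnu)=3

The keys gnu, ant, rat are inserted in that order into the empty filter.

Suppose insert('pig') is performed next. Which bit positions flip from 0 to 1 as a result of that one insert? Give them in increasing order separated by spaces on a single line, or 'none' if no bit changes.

Answer: 6 11

Derivation:
Start: bits=000000000000
After insert 'gnu': sets bits 3 7 -> bits=000100010000
After insert 'ant': sets bits 4 10 -> bits=000110010010
After insert 'rat': sets bits 1 7 -> bits=010110010010
insert 'pig' would touch bits 6 11; currently bit6=0, bit11=0
Bits that are 0 among those (would change 0->1): 6 11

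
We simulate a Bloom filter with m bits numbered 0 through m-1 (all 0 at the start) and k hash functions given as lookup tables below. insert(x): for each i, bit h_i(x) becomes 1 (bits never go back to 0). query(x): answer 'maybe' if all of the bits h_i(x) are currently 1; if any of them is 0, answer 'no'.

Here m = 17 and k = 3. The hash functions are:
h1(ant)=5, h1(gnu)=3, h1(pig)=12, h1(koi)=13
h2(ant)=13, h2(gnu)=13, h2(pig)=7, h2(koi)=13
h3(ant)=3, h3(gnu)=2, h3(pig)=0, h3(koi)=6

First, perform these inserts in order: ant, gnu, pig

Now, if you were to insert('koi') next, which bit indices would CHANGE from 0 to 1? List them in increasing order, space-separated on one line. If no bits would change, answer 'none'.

Answer: 6

Derivation:
Start: bits=00000000000000000
After insert 'ant': sets bits 3 5 13 -> bits=00010100000001000
After insert 'gnu': sets bits 2 3 13 -> bits=00110100000001000
After insert 'pig': sets bits 0 7 12 -> bits=10110101000011000
insert 'koi' would touch bits 6 13; currently bit6=0, bit13=1
Bits that are 0 among those (would change 0->1): 6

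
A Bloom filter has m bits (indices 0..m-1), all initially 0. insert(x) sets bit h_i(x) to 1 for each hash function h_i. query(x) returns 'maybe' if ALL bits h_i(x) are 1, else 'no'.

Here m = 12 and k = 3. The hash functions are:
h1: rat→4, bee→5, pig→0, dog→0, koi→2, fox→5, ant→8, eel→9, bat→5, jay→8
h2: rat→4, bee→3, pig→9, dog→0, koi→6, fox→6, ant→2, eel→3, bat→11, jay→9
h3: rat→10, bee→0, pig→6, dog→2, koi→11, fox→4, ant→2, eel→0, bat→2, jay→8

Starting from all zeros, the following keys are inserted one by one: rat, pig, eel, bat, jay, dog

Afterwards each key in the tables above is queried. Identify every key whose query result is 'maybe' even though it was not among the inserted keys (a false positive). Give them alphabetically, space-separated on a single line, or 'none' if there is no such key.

Start: bits=000000000000
After insert 'rat': sets bits 4 10 -> bits=000010000010
After insert 'pig': sets bits 0 6 9 -> bits=100010100110
After insert 'eel': sets bits 0 3 9 -> bits=100110100110
After insert 'bat': sets bits 2 5 11 -> bits=101111100111
After insert 'jay': sets bits 8 9 -> bits=101111101111
After insert 'dog': sets bits 0 2 -> bits=101111101111
Not inserted: ant bee fox koi — query each against bits=101111101111:
query ant: checks bit2=1, bit8=1 (all 1) -> maybe => FALSE POSITIVE
query bee: checks bit0=1, bit3=1, bit5=1 (all 1) -> maybe => FALSE POSITIVE
query fox: checks bit4=1, bit5=1, bit6=1 (all 1) -> maybe => FALSE POSITIVE
query koi: checks bit2=1, bit6=1, bit11=1 (all 1) -> maybe => FALSE POSITIVE
False positives (alphabetical): ant bee fox koi

Answer: ant bee fox koi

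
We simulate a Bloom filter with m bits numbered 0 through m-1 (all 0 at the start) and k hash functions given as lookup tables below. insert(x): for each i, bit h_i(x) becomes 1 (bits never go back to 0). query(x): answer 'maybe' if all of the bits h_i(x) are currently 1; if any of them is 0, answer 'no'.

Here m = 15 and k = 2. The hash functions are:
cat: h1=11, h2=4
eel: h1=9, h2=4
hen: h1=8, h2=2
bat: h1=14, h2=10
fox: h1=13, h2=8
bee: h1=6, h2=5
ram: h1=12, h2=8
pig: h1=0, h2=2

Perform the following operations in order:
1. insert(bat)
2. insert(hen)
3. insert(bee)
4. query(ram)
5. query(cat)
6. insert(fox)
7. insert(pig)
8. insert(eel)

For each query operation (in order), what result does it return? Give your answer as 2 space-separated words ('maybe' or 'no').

Answer: no no

Derivation:
Start: bits=000000000000000
Op 1: insert bat -> sets bits 10 14 -> bits=000000000010001
Op 2: insert hen -> sets bits 2 8 -> bits=001000001010001
Op 3: insert bee -> sets bits 5 6 -> bits=001001101010001
Op 4: query ram -> checks bit8=1, bit12=0 (has a 0) -> no
Op 5: query cat -> checks bit4=0, bit11=0 (has a 0) -> no
Op 6: insert fox -> sets bits 8 13 -> bits=001001101010011
Op 7: insert pig -> sets bits 0 2 -> bits=101001101010011
Op 8: insert eel -> sets bits 4 9 -> bits=101011101110011
Query results in order: no no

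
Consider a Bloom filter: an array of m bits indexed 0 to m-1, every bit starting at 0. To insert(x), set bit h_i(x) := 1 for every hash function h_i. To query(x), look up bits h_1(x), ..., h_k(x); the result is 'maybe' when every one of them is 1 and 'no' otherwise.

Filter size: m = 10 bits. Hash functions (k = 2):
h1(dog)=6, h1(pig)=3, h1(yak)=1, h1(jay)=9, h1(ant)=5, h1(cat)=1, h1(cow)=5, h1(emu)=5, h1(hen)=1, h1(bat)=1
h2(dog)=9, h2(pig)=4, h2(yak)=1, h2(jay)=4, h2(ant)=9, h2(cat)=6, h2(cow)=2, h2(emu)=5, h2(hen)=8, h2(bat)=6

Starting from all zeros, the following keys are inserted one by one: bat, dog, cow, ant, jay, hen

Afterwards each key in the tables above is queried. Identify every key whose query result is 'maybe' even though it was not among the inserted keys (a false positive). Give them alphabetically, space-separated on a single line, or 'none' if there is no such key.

Start: bits=0000000000
After insert 'bat': sets bits 1 6 -> bits=0100001000
After insert 'dog': sets bits 6 9 -> bits=0100001001
After insert 'cow': sets bits 2 5 -> bits=0110011001
After insert 'ant': sets bits 5 9 -> bits=0110011001
After insert 'jay': sets bits 4 9 -> bits=0110111001
After insert 'hen': sets bits 1 8 -> bits=0110111011
Not inserted: cat emu pig yak — query each against bits=0110111011:
query cat: checks bit1=1, bit6=1 (all 1) -> maybe => FALSE POSITIVE
query emu: checks bit5=1 (all 1) -> maybe => FALSE POSITIVE
query pig: checks bit3=0, bit4=1 (has a 0) -> no => not a false positive
query yak: checks bit1=1 (all 1) -> maybe => FALSE POSITIVE
False positives (alphabetical): cat emu yak

Answer: cat emu yak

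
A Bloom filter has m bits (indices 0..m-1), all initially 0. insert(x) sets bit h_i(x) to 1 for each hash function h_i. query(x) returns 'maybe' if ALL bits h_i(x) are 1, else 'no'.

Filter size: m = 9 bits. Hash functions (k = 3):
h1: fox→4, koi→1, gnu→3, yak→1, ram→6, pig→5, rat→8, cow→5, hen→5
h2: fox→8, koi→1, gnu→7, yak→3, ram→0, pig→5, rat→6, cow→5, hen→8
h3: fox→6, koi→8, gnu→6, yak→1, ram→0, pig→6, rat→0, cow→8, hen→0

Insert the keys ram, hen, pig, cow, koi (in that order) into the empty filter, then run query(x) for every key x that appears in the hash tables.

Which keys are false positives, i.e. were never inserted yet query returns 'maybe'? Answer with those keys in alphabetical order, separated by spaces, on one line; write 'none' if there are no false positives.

Answer: rat

Derivation:
Start: bits=000000000
After insert 'ram': sets bits 0 6 -> bits=100000100
After insert 'hen': sets bits 0 5 8 -> bits=100001101
After insert 'pig': sets bits 5 6 -> bits=100001101
After insert 'cow': sets bits 5 8 -> bits=100001101
After insert 'koi': sets bits 1 8 -> bits=110001101
Not inserted: fox gnu rat yak — query each against bits=110001101:
query fox: checks bit4=0, bit6=1, bit8=1 (has a 0) -> no => not a false positive
query gnu: checks bit3=0, bit6=1, bit7=0 (has a 0) -> no => not a false positive
query rat: checks bit0=1, bit6=1, bit8=1 (all 1) -> maybe => FALSE POSITIVE
query yak: checks bit1=1, bit3=0 (has a 0) -> no => not a false positive
False positives (alphabetical): rat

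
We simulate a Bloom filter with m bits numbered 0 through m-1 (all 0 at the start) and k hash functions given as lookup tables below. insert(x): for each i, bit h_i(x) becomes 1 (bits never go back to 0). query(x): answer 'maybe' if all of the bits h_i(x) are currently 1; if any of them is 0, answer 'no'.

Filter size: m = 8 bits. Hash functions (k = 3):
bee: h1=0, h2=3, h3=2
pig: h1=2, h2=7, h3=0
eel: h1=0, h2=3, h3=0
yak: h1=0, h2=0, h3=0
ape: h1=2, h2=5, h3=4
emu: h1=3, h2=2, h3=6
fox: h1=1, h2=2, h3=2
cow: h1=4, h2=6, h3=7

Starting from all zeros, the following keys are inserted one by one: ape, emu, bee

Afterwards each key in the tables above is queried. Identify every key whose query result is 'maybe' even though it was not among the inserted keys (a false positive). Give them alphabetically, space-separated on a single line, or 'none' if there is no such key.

Answer: eel yak

Derivation:
Start: bits=00000000
After insert 'ape': sets bits 2 4 5 -> bits=00101100
After insert 'emu': sets bits 2 3 6 -> bits=00111110
After insert 'bee': sets bits 0 2 3 -> bits=10111110
Not inserted: cow eel fox pig yak — query each against bits=10111110:
query cow: checks bit4=1, bit6=1, bit7=0 (has a 0) -> no => not a false positive
query eel: checks bit0=1, bit3=1 (all 1) -> maybe => FALSE POSITIVE
query fox: checks bit1=0, bit2=1 (has a 0) -> no => not a false positive
query pig: checks bit0=1, bit2=1, bit7=0 (has a 0) -> no => not a false positive
query yak: checks bit0=1 (all 1) -> maybe => FALSE POSITIVE
False positives (alphabetical): eel yak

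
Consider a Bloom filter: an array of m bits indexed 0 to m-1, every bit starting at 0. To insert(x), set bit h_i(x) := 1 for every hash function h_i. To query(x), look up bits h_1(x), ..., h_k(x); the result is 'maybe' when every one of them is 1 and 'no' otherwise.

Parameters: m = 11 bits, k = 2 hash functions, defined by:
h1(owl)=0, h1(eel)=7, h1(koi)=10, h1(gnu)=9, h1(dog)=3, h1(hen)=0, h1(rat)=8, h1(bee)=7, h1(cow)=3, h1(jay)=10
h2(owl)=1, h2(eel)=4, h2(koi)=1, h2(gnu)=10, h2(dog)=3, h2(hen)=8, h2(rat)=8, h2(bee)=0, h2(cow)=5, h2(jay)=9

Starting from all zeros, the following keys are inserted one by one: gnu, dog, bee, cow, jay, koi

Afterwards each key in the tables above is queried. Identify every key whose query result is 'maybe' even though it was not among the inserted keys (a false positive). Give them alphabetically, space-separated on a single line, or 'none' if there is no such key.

Answer: owl

Derivation:
Start: bits=00000000000
After insert 'gnu': sets bits 9 10 -> bits=00000000011
After insert 'dog': sets bits 3 -> bits=00010000011
After insert 'bee': sets bits 0 7 -> bits=10010001011
After insert 'cow': sets bits 3 5 -> bits=10010101011
After insert 'jay': sets bits 9 10 -> bits=10010101011
After insert 'koi': sets bits 1 10 -> bits=11010101011
Not inserted: eel hen owl rat — query each against bits=11010101011:
query eel: checks bit4=0, bit7=1 (has a 0) -> no => not a false positive
query hen: checks bit0=1, bit8=0 (has a 0) -> no => not a false positive
query owl: checks bit0=1, bit1=1 (all 1) -> maybe => FALSE POSITIVE
query rat: checks bit8=0 (has a 0) -> no => not a false positive
False positives (alphabetical): owl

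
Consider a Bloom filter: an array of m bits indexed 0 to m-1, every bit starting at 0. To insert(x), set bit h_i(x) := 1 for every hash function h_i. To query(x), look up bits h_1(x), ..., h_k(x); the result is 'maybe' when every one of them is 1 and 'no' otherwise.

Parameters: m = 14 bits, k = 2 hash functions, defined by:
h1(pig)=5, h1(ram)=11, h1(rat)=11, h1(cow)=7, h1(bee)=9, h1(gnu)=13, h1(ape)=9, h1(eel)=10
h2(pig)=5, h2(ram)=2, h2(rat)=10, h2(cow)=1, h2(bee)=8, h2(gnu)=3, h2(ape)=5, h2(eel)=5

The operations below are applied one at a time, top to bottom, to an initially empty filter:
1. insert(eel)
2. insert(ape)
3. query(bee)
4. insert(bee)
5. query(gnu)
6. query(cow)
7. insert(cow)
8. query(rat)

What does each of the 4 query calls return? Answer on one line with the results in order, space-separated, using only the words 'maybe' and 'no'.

Start: bits=00000000000000
Op 1: insert eel -> sets bits 5 10 -> bits=00000100001000
Op 2: insert ape -> sets bits 5 9 -> bits=00000100011000
Op 3: query bee -> checks bit8=0, bit9=1 (has a 0) -> no
Op 4: insert bee -> sets bits 8 9 -> bits=00000100111000
Op 5: query gnu -> checks bit3=0, bit13=0 (has a 0) -> no
Op 6: query cow -> checks bit1=0, bit7=0 (has a 0) -> no
Op 7: insert cow -> sets bits 1 7 -> bits=01000101111000
Op 8: query rat -> checks bit10=1, bit11=0 (has a 0) -> no
Query results in order: no no no no

Answer: no no no no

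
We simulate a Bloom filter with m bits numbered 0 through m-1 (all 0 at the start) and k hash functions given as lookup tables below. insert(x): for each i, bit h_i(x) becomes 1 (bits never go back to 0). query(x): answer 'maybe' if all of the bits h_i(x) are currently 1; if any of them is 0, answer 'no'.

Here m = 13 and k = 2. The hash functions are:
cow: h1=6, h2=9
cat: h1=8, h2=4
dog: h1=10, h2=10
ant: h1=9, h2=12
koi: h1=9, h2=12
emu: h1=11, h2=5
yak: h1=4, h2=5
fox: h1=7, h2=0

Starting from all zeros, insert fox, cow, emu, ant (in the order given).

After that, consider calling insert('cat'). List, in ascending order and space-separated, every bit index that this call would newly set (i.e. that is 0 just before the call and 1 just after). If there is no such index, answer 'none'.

Start: bits=0000000000000
After insert 'fox': sets bits 0 7 -> bits=1000000100000
After insert 'cow': sets bits 6 9 -> bits=1000001101000
After insert 'emu': sets bits 5 11 -> bits=1000011101010
After insert 'ant': sets bits 9 12 -> bits=1000011101011
insert 'cat' would touch bits 4 8; currently bit4=0, bit8=0
Bits that are 0 among those (would change 0->1): 4 8

Answer: 4 8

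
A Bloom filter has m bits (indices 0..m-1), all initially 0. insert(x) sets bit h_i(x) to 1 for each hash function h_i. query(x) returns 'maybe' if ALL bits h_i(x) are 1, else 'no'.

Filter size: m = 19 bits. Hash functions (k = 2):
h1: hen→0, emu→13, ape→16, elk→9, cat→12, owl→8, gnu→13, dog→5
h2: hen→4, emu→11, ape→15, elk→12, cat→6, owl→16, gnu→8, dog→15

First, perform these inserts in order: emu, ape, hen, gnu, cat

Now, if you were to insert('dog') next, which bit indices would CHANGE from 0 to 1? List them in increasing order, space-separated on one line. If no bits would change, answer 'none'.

Start: bits=0000000000000000000
After insert 'emu': sets bits 11 13 -> bits=0000000000010100000
After insert 'ape': sets bits 15 16 -> bits=0000000000010101100
After insert 'hen': sets bits 0 4 -> bits=1000100000010101100
After insert 'gnu': sets bits 8 13 -> bits=1000100010010101100
After insert 'cat': sets bits 6 12 -> bits=1000101010011101100
insert 'dog' would touch bits 5 15; currently bit5=0, bit15=1
Bits that are 0 among those (would change 0->1): 5

Answer: 5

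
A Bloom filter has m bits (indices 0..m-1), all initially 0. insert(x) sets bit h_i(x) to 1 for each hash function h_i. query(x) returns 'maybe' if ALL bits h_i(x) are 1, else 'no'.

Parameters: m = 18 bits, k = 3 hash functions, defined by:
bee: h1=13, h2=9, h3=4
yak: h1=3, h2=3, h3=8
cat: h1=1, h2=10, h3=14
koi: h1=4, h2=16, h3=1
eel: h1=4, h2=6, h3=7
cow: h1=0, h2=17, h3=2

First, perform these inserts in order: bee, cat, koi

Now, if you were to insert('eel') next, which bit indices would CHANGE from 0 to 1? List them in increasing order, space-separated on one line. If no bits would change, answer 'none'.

Start: bits=000000000000000000
After insert 'bee': sets bits 4 9 13 -> bits=000010000100010000
After insert 'cat': sets bits 1 10 14 -> bits=010010000110011000
After insert 'koi': sets bits 1 4 16 -> bits=010010000110011010
insert 'eel' would touch bits 4 6 7; currently bit4=1, bit6=0, bit7=0
Bits that are 0 among those (would change 0->1): 6 7

Answer: 6 7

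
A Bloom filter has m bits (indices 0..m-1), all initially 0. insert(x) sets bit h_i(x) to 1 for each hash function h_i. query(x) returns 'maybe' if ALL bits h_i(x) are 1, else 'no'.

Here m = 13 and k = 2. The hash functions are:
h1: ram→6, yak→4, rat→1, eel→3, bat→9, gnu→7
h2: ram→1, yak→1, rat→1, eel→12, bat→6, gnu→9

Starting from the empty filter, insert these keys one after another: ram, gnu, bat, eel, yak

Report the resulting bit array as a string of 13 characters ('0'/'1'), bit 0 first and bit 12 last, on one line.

Answer: 0101101101001

Derivation:
Start: bits=0000000000000
After insert 'ram': sets bits 1 6 -> bits=0100001000000
After insert 'gnu': sets bits 7 9 -> bits=0100001101000
After insert 'bat': sets bits 6 9 -> bits=0100001101000
After insert 'eel': sets bits 3 12 -> bits=0101001101001
After insert 'yak': sets bits 1 4 -> bits=0101101101001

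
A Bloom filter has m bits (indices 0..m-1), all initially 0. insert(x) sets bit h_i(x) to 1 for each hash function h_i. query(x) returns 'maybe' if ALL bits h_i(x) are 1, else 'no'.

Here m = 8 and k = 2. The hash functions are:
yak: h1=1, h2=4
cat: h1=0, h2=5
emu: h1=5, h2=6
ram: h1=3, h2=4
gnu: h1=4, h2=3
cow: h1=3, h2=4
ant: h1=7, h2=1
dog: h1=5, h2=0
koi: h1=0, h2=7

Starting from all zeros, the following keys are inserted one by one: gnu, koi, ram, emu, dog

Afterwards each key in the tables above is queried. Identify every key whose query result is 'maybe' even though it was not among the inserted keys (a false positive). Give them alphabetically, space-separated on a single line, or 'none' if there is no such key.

Answer: cat cow

Derivation:
Start: bits=00000000
After insert 'gnu': sets bits 3 4 -> bits=00011000
After insert 'koi': sets bits 0 7 -> bits=10011001
After insert 'ram': sets bits 3 4 -> bits=10011001
After insert 'emu': sets bits 5 6 -> bits=10011111
After insert 'dog': sets bits 0 5 -> bits=10011111
Not inserted: ant cat cow yak — query each against bits=10011111:
query ant: checks bit1=0, bit7=1 (has a 0) -> no => not a false positive
query cat: checks bit0=1, bit5=1 (all 1) -> maybe => FALSE POSITIVE
query cow: checks bit3=1, bit4=1 (all 1) -> maybe => FALSE POSITIVE
query yak: checks bit1=0, bit4=1 (has a 0) -> no => not a false positive
False positives (alphabetical): cat cow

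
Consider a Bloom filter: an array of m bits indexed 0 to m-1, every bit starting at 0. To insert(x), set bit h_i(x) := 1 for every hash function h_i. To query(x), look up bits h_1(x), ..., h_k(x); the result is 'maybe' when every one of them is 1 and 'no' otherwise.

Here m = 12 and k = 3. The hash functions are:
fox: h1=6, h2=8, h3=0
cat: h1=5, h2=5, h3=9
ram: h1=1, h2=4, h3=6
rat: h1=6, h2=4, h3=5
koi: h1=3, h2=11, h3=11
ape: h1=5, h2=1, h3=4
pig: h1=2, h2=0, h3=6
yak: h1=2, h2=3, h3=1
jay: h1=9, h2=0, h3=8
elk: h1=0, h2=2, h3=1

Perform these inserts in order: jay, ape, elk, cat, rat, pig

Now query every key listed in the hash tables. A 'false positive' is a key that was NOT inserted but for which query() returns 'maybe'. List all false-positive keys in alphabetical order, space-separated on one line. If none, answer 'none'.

Answer: fox ram

Derivation:
Start: bits=000000000000
After insert 'jay': sets bits 0 8 9 -> bits=100000001100
After insert 'ape': sets bits 1 4 5 -> bits=110011001100
After insert 'elk': sets bits 0 1 2 -> bits=111011001100
After insert 'cat': sets bits 5 9 -> bits=111011001100
After insert 'rat': sets bits 4 5 6 -> bits=111011101100
After insert 'pig': sets bits 0 2 6 -> bits=111011101100
Not inserted: fox koi ram yak — query each against bits=111011101100:
query fox: checks bit0=1, bit6=1, bit8=1 (all 1) -> maybe => FALSE POSITIVE
query koi: checks bit3=0, bit11=0 (has a 0) -> no => not a false positive
query ram: checks bit1=1, bit4=1, bit6=1 (all 1) -> maybe => FALSE POSITIVE
query yak: checks bit1=1, bit2=1, bit3=0 (has a 0) -> no => not a false positive
False positives (alphabetical): fox ram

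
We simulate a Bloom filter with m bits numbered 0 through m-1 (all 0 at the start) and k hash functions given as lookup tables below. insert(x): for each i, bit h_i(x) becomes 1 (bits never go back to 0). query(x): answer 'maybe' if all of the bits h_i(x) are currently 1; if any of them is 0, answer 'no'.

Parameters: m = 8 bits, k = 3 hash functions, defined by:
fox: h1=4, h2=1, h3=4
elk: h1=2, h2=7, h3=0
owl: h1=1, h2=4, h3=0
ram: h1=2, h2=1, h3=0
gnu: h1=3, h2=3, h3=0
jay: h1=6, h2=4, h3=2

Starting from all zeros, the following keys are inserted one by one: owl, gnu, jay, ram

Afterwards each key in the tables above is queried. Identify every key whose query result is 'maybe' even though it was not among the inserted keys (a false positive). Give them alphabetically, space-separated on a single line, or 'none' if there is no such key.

Start: bits=00000000
After insert 'owl': sets bits 0 1 4 -> bits=11001000
After insert 'gnu': sets bits 0 3 -> bits=11011000
After insert 'jay': sets bits 2 4 6 -> bits=11111010
After insert 'ram': sets bits 0 1 2 -> bits=11111010
Not inserted: elk fox — query each against bits=11111010:
query elk: checks bit0=1, bit2=1, bit7=0 (has a 0) -> no => not a false positive
query fox: checks bit1=1, bit4=1 (all 1) -> maybe => FALSE POSITIVE
False positives (alphabetical): fox

Answer: fox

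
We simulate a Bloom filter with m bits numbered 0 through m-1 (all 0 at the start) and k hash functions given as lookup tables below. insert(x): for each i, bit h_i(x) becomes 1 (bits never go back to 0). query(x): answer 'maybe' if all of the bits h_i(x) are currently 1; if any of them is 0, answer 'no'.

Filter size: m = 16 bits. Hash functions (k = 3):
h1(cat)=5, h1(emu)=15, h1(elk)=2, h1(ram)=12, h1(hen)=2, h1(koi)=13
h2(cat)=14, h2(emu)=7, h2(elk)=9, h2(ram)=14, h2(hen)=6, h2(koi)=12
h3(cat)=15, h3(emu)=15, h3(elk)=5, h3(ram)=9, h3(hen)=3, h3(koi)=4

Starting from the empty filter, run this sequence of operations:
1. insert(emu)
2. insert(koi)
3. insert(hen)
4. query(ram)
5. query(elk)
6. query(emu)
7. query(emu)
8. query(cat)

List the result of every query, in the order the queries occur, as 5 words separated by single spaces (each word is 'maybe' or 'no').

Start: bits=0000000000000000
Op 1: insert emu -> sets bits 7 15 -> bits=0000000100000001
Op 2: insert koi -> sets bits 4 12 13 -> bits=0000100100001101
Op 3: insert hen -> sets bits 2 3 6 -> bits=0011101100001101
Op 4: query ram -> checks bit9=0, bit12=1, bit14=0 (has a 0) -> no
Op 5: query elk -> checks bit2=1, bit5=0, bit9=0 (has a 0) -> no
Op 6: query emu -> checks bit7=1, bit15=1 (all 1) -> maybe
Op 7: query emu -> checks bit7=1, bit15=1 (all 1) -> maybe
Op 8: query cat -> checks bit5=0, bit14=0, bit15=1 (has a 0) -> no
Query results in order: no no maybe maybe no

Answer: no no maybe maybe no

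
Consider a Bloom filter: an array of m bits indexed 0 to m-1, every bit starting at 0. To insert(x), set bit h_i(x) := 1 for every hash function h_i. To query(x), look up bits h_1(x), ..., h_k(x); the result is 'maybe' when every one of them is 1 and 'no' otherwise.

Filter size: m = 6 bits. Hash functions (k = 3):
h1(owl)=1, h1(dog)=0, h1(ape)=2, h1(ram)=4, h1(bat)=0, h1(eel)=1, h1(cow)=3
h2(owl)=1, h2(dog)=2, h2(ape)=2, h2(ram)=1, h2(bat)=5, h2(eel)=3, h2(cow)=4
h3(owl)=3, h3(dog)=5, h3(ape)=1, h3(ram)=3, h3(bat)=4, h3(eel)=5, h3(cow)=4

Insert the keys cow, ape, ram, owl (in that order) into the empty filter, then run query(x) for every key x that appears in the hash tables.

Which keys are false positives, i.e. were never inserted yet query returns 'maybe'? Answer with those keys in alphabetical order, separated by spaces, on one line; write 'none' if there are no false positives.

Answer: none

Derivation:
Start: bits=000000
After insert 'cow': sets bits 3 4 -> bits=000110
After insert 'ape': sets bits 1 2 -> bits=011110
After insert 'ram': sets bits 1 3 4 -> bits=011110
After insert 'owl': sets bits 1 3 -> bits=011110
Not inserted: bat dog eel — query each against bits=011110:
query bat: checks bit0=0, bit4=1, bit5=0 (has a 0) -> no => not a false positive
query dog: checks bit0=0, bit2=1, bit5=0 (has a 0) -> no => not a false positive
query eel: checks bit1=1, bit3=1, bit5=0 (has a 0) -> no => not a false positive
False positives (alphabetical): none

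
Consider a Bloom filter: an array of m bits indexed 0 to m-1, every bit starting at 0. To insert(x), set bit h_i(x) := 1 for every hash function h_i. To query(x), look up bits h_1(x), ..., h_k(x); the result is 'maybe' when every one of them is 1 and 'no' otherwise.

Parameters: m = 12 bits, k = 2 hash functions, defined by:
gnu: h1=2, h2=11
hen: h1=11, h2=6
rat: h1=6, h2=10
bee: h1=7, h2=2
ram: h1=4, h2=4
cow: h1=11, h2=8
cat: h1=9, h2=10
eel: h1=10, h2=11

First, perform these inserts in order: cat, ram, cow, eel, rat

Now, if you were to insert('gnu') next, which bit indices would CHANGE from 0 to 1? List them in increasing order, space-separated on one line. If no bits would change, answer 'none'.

Answer: 2

Derivation:
Start: bits=000000000000
After insert 'cat': sets bits 9 10 -> bits=000000000110
After insert 'ram': sets bits 4 -> bits=000010000110
After insert 'cow': sets bits 8 11 -> bits=000010001111
After insert 'eel': sets bits 10 11 -> bits=000010001111
After insert 'rat': sets bits 6 10 -> bits=000010101111
insert 'gnu' would touch bits 2 11; currently bit2=0, bit11=1
Bits that are 0 among those (would change 0->1): 2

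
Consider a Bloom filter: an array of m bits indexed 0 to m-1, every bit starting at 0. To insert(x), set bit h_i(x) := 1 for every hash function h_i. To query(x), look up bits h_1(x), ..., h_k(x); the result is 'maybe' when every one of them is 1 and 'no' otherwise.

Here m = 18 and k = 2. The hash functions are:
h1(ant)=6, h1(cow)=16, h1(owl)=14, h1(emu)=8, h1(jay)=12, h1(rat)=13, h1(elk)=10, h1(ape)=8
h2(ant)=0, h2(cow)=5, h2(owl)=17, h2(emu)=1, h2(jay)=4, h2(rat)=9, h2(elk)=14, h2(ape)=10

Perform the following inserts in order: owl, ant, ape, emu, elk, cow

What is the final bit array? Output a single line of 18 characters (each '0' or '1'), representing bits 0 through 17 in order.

Answer: 110001101010001011

Derivation:
Start: bits=000000000000000000
After insert 'owl': sets bits 14 17 -> bits=000000000000001001
After insert 'ant': sets bits 0 6 -> bits=100000100000001001
After insert 'ape': sets bits 8 10 -> bits=100000101010001001
After insert 'emu': sets bits 1 8 -> bits=110000101010001001
After insert 'elk': sets bits 10 14 -> bits=110000101010001001
After insert 'cow': sets bits 5 16 -> bits=110001101010001011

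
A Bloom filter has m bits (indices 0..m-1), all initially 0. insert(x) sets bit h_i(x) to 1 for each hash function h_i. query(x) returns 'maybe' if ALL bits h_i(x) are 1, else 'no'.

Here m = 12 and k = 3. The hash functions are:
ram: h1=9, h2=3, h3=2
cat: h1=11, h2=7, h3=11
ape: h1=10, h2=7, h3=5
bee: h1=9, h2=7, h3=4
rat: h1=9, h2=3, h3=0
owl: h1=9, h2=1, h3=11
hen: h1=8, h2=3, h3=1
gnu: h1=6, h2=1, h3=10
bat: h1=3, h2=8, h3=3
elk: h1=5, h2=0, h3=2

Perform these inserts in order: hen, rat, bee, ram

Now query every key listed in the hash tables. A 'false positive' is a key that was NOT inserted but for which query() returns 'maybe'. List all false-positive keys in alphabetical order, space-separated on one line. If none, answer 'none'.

Answer: bat

Derivation:
Start: bits=000000000000
After insert 'hen': sets bits 1 3 8 -> bits=010100001000
After insert 'rat': sets bits 0 3 9 -> bits=110100001100
After insert 'bee': sets bits 4 7 9 -> bits=110110011100
After insert 'ram': sets bits 2 3 9 -> bits=111110011100
Not inserted: ape bat cat elk gnu owl — query each against bits=111110011100:
query ape: checks bit5=0, bit7=1, bit10=0 (has a 0) -> no => not a false positive
query bat: checks bit3=1, bit8=1 (all 1) -> maybe => FALSE POSITIVE
query cat: checks bit7=1, bit11=0 (has a 0) -> no => not a false positive
query elk: checks bit0=1, bit2=1, bit5=0 (has a 0) -> no => not a false positive
query gnu: checks bit1=1, bit6=0, bit10=0 (has a 0) -> no => not a false positive
query owl: checks bit1=1, bit9=1, bit11=0 (has a 0) -> no => not a false positive
False positives (alphabetical): bat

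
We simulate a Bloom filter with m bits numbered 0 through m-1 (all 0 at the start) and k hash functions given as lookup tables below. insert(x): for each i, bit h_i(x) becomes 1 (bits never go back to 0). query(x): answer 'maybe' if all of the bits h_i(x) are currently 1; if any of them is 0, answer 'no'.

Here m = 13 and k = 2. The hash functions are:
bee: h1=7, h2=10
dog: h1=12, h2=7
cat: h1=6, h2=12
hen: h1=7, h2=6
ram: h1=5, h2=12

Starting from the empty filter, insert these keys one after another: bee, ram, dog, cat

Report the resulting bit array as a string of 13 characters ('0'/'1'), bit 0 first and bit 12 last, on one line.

Start: bits=0000000000000
After insert 'bee': sets bits 7 10 -> bits=0000000100100
After insert 'ram': sets bits 5 12 -> bits=0000010100101
After insert 'dog': sets bits 7 12 -> bits=0000010100101
After insert 'cat': sets bits 6 12 -> bits=0000011100101

Answer: 0000011100101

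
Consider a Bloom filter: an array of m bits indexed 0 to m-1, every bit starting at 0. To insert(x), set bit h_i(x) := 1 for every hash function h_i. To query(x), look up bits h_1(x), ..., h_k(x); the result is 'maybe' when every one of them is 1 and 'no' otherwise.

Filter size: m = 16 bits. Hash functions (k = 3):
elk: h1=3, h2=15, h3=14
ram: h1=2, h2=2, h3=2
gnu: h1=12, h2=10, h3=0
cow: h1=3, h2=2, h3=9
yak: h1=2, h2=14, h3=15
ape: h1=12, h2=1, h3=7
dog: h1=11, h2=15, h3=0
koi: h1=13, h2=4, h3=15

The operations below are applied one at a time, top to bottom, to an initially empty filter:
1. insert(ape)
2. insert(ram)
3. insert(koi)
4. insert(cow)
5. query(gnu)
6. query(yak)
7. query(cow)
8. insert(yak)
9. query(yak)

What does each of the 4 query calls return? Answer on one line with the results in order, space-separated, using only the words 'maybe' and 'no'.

Start: bits=0000000000000000
Op 1: insert ape -> sets bits 1 7 12 -> bits=0100000100001000
Op 2: insert ram -> sets bits 2 -> bits=0110000100001000
Op 3: insert koi -> sets bits 4 13 15 -> bits=0110100100001101
Op 4: insert cow -> sets bits 2 3 9 -> bits=0111100101001101
Op 5: query gnu -> checks bit0=0, bit10=0, bit12=1 (has a 0) -> no
Op 6: query yak -> checks bit2=1, bit14=0, bit15=1 (has a 0) -> no
Op 7: query cow -> checks bit2=1, bit3=1, bit9=1 (all 1) -> maybe
Op 8: insert yak -> sets bits 2 14 15 -> bits=0111100101001111
Op 9: query yak -> checks bit2=1, bit14=1, bit15=1 (all 1) -> maybe
Query results in order: no no maybe maybe

Answer: no no maybe maybe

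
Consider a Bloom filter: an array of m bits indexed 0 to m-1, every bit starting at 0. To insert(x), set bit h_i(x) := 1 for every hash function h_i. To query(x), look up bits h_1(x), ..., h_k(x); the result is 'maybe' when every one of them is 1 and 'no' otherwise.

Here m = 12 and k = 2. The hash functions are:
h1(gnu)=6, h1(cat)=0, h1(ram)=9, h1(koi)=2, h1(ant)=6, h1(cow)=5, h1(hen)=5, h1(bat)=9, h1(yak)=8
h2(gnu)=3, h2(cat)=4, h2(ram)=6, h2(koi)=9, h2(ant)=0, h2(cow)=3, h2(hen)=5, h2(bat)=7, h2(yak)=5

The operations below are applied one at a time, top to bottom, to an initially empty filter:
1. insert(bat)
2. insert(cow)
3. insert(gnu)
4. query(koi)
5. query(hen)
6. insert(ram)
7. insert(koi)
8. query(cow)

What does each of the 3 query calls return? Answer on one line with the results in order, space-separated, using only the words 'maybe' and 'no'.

Answer: no maybe maybe

Derivation:
Start: bits=000000000000
Op 1: insert bat -> sets bits 7 9 -> bits=000000010100
Op 2: insert cow -> sets bits 3 5 -> bits=000101010100
Op 3: insert gnu -> sets bits 3 6 -> bits=000101110100
Op 4: query koi -> checks bit2=0, bit9=1 (has a 0) -> no
Op 5: query hen -> checks bit5=1 (all 1) -> maybe
Op 6: insert ram -> sets bits 6 9 -> bits=000101110100
Op 7: insert koi -> sets bits 2 9 -> bits=001101110100
Op 8: query cow -> checks bit3=1, bit5=1 (all 1) -> maybe
Query results in order: no maybe maybe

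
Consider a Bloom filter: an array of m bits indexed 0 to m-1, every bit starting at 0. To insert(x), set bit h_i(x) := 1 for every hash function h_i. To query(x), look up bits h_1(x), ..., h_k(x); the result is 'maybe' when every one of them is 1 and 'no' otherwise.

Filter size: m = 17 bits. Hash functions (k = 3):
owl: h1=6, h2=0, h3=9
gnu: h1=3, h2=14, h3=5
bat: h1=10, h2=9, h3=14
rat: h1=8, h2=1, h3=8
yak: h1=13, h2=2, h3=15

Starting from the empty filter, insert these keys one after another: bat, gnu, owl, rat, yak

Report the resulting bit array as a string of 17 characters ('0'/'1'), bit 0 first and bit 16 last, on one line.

Start: bits=00000000000000000
After insert 'bat': sets bits 9 10 14 -> bits=00000000011000100
After insert 'gnu': sets bits 3 5 14 -> bits=00010100011000100
After insert 'owl': sets bits 0 6 9 -> bits=10010110011000100
After insert 'rat': sets bits 1 8 -> bits=11010110111000100
After insert 'yak': sets bits 2 13 15 -> bits=11110110111001110

Answer: 11110110111001110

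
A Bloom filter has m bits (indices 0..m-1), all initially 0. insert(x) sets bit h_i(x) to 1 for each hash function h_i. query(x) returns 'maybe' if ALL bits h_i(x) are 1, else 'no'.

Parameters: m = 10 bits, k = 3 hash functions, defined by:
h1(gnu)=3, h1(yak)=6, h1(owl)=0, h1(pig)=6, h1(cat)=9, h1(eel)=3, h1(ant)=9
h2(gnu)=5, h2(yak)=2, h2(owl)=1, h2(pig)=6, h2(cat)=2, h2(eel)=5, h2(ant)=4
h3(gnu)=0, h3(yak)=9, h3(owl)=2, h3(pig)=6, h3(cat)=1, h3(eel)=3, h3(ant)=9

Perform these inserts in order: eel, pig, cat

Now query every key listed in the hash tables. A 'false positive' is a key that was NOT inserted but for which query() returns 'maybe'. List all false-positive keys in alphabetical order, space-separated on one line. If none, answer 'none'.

Answer: yak

Derivation:
Start: bits=0000000000
After insert 'eel': sets bits 3 5 -> bits=0001010000
After insert 'pig': sets bits 6 -> bits=0001011000
After insert 'cat': sets bits 1 2 9 -> bits=0111011001
Not inserted: ant gnu owl yak — query each against bits=0111011001:
query ant: checks bit4=0, bit9=1 (has a 0) -> no => not a false positive
query gnu: checks bit0=0, bit3=1, bit5=1 (has a 0) -> no => not a false positive
query owl: checks bit0=0, bit1=1, bit2=1 (has a 0) -> no => not a false positive
query yak: checks bit2=1, bit6=1, bit9=1 (all 1) -> maybe => FALSE POSITIVE
False positives (alphabetical): yak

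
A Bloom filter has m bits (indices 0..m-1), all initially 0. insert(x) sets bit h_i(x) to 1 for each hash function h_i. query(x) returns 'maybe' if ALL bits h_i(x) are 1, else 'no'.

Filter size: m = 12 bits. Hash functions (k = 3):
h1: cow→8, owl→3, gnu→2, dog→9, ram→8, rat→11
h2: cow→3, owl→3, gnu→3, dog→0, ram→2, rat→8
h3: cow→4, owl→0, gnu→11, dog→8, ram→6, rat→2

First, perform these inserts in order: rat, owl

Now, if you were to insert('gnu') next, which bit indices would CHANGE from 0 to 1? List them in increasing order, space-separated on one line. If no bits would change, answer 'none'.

Start: bits=000000000000
After insert 'rat': sets bits 2 8 11 -> bits=001000001001
After insert 'owl': sets bits 0 3 -> bits=101100001001
insert 'gnu' would touch bits 2 3 11; currently bit2=1, bit3=1, bit11=1
Bits that are 0 among those (would change 0->1): none

Answer: none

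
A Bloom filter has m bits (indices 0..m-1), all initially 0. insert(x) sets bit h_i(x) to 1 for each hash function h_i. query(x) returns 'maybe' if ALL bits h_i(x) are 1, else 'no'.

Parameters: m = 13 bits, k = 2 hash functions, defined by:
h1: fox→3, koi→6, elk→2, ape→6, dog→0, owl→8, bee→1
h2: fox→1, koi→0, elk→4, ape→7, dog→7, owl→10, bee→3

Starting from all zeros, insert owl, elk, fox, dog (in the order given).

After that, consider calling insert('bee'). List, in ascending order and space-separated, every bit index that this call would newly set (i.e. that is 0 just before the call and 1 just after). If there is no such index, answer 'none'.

Answer: none

Derivation:
Start: bits=0000000000000
After insert 'owl': sets bits 8 10 -> bits=0000000010100
After insert 'elk': sets bits 2 4 -> bits=0010100010100
After insert 'fox': sets bits 1 3 -> bits=0111100010100
After insert 'dog': sets bits 0 7 -> bits=1111100110100
insert 'bee' would touch bits 1 3; currently bit1=1, bit3=1
Bits that are 0 among those (would change 0->1): none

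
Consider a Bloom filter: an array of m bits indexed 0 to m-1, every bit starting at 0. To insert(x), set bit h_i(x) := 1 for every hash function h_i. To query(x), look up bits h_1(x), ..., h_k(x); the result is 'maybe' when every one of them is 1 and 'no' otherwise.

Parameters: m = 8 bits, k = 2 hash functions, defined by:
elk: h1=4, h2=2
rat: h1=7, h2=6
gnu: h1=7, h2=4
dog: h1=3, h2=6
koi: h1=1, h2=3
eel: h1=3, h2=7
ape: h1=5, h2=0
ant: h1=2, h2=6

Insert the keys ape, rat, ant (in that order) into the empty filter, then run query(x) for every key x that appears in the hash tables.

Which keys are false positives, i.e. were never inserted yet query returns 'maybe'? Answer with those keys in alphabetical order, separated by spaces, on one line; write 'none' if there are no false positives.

Answer: none

Derivation:
Start: bits=00000000
After insert 'ape': sets bits 0 5 -> bits=10000100
After insert 'rat': sets bits 6 7 -> bits=10000111
After insert 'ant': sets bits 2 6 -> bits=10100111
Not inserted: dog eel elk gnu koi — query each against bits=10100111:
query dog: checks bit3=0, bit6=1 (has a 0) -> no => not a false positive
query eel: checks bit3=0, bit7=1 (has a 0) -> no => not a false positive
query elk: checks bit2=1, bit4=0 (has a 0) -> no => not a false positive
query gnu: checks bit4=0, bit7=1 (has a 0) -> no => not a false positive
query koi: checks bit1=0, bit3=0 (has a 0) -> no => not a false positive
False positives (alphabetical): none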